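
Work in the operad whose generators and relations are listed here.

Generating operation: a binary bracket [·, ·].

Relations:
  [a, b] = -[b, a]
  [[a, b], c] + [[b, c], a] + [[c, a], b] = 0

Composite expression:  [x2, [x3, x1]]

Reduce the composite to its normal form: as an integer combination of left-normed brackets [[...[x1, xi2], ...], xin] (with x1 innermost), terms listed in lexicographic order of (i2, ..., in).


[[x1, x3], x2]

Skip Jacobi rewriting: expand, keep x1-initial words, read off terms.
Composite bracket: [x2, [x3, x1]]
Full expansion: 4 signed words from ab - ba (2^2 = 4).
Only words starting with x1 matter:
  the word x1x3x2 carries sign +1 and contributes +[[x1, x3], x2]


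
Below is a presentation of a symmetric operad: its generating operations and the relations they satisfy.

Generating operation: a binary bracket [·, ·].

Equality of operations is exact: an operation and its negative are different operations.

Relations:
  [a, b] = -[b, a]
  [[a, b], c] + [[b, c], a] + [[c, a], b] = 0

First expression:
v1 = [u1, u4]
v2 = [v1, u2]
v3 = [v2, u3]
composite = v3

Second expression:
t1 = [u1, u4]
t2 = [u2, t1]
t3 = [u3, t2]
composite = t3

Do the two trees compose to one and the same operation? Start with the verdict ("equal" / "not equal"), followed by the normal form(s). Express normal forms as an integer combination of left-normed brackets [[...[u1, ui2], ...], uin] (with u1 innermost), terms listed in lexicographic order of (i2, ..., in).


equal; the common form is [[[u1, u4], u2], u3]

The first expression reduces to [[[u1, u4], u2], u3]
The second expression reduces to [[[u1, u4], u2], u3]
The normal forms match — equal.


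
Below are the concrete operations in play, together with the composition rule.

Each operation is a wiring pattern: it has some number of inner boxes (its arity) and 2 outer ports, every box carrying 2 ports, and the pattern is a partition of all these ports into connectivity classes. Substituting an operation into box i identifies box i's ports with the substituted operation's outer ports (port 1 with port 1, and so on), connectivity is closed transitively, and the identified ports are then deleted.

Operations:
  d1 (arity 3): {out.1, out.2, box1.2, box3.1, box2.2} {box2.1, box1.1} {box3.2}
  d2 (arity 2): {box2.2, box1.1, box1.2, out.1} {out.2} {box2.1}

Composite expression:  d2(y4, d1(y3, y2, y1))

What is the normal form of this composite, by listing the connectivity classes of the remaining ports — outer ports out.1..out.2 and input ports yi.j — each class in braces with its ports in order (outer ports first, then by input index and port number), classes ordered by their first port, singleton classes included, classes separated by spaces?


Substituting into d2 glues patterns; closure does the rest.
composing d1 on (y3, y2, y1), with out.j its own outer ports: {out.1, out.2, y1.1, y2.2, y3.2} {y1.2} {y2.1, y3.1}
composing d2 on (y4, y3, y2, y1), with out.j its own outer ports: {out.1, y1.1, y2.2, y3.2, y4.1, y4.2} {out.2} {y1.2} {y2.1, y3.1}

{out.1, y1.1, y2.2, y3.2, y4.1, y4.2} {out.2} {y1.2} {y2.1, y3.1}


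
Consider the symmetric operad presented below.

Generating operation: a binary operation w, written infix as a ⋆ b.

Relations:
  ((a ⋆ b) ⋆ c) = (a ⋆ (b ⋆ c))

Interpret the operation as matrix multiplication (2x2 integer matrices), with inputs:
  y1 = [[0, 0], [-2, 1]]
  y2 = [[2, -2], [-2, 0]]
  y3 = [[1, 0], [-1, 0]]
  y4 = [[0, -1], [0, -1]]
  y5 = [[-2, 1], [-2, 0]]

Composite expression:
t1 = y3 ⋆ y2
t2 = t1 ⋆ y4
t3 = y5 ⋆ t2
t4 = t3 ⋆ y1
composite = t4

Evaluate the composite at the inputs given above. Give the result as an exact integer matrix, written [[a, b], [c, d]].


[[0, 0], [0, 0]]

(y3 ⋆ y2) = [[2, -2], [-2, 2]]
((y3 ⋆ y2) ⋆ y4) = [[0, 0], [0, 0]]
(y5 ⋆ ((y3 ⋆ y2) ⋆ y4)) = [[0, 0], [0, 0]]
((y5 ⋆ ((y3 ⋆ y2) ⋆ y4)) ⋆ y1) = [[0, 0], [0, 0]]


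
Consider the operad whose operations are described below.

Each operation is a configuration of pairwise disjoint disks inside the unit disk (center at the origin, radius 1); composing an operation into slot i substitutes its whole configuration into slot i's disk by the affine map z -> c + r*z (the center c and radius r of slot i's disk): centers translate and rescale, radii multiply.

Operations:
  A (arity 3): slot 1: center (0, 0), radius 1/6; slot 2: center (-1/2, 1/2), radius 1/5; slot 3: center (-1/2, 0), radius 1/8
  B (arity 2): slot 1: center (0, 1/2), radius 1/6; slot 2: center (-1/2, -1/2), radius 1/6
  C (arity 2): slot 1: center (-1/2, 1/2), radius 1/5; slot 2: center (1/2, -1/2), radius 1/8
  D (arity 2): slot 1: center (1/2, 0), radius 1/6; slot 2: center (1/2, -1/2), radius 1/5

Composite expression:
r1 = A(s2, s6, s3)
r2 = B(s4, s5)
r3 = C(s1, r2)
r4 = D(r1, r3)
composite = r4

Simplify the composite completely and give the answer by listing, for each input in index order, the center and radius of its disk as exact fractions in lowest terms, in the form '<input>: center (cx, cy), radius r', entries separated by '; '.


s1: center (2/5, -2/5), radius 1/25; s2: center (1/2, 0), radius 1/36; s3: center (5/12, 0), radius 1/48; s4: center (3/5, -47/80), radius 1/240; s5: center (47/80, -49/80), radius 1/240; s6: center (5/12, 1/12), radius 1/30

Below D, radii multiply path by path; the s-disk centers shift.
for s2, the 2-step affine chain lands on center (1/2, 0), radius 1/36
for s6, the 2-step affine chain lands on center (5/12, 1/12), radius 1/30
for s3, the 2-step affine chain lands on center (5/12, 0), radius 1/48
for s1, the 2-step affine chain lands on center (2/5, -2/5), radius 1/25
for s4, the 3-step affine chain lands on center (3/5, -47/80), radius 1/240
for s5, the 3-step affine chain lands on center (47/80, -49/80), radius 1/240


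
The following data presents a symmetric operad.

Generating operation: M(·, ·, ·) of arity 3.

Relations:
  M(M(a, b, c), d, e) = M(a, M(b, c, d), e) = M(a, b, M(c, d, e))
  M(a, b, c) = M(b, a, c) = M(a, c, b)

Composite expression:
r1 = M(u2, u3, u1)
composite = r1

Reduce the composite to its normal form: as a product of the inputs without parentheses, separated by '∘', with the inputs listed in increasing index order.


u1 ∘ u2 ∘ u3

Any arrangement under M is one operation, so sort the u-inputs.
M(u2, u3, u1) flattens to u2 ∘ u3 ∘ u1
rearranged into index order: u1 ∘ u2 ∘ u3


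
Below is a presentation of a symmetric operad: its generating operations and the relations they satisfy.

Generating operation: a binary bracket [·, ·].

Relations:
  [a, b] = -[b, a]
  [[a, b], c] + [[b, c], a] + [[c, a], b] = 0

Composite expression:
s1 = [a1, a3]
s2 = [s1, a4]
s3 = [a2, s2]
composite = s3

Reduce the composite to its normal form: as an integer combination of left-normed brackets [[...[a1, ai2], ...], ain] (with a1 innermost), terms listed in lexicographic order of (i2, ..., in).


-[[[a1, a3], a4], a2]

In the tensor algebra, words opening a1 carry the a1-anchored form.
Composite bracket: [a2, [[a1, a3], a4]]
The bracket unfolds into 8 signed words via [a, b] = ab - ba (2^3 = 8).
The a1-initial words carry the normal form:
  a1a3a4a2 appears with sign -1, giving the term -[[[a1, a3], a4], a2]


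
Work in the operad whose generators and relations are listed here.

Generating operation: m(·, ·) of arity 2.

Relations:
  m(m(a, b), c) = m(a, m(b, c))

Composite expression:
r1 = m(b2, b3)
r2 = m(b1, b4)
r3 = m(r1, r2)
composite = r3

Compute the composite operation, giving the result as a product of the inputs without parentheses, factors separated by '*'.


The m-tree's shape is irrelevant; the b-reading-order decides.
m(b2, b3) linearizes to b2 * b3
m(b1, b4) linearizes to b1 * b4
m(m(b2, b3), m(b1, b4)) linearizes to b2 * b3 * b1 * b4

b2 * b3 * b1 * b4


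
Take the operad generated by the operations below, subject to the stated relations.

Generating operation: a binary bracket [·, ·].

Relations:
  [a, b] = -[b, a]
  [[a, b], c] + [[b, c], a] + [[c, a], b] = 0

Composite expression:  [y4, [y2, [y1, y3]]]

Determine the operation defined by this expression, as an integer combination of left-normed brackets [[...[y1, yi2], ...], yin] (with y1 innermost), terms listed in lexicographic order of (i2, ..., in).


Left-normed coefficients sit on the y1-initial expansion words.
Composite bracket: [y4, [y2, [y1, y3]]]
The bracket unfolds into 8 signed words via [a, b] = ab - ba (2^3 = 8).
Coefficients come from the y1-initial words:
  the word y1y3y2y4 carries sign +1 and contributes +[[[y1, y3], y2], y4]

[[[y1, y3], y2], y4]


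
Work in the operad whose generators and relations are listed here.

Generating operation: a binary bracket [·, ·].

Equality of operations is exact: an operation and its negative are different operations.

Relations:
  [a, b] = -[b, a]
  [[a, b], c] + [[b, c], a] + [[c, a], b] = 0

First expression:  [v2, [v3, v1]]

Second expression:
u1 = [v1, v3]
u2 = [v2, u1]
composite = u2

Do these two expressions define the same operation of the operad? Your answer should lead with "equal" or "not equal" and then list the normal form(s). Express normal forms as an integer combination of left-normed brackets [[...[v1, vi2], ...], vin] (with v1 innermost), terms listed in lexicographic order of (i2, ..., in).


The first composite normalizes to [[v1, v3], v2]
The second composite normalizes to -[[v1, v3], v2]
Different reductions; not equal.

not equal; the first gives [[v1, v3], v2] and the second -[[v1, v3], v2]


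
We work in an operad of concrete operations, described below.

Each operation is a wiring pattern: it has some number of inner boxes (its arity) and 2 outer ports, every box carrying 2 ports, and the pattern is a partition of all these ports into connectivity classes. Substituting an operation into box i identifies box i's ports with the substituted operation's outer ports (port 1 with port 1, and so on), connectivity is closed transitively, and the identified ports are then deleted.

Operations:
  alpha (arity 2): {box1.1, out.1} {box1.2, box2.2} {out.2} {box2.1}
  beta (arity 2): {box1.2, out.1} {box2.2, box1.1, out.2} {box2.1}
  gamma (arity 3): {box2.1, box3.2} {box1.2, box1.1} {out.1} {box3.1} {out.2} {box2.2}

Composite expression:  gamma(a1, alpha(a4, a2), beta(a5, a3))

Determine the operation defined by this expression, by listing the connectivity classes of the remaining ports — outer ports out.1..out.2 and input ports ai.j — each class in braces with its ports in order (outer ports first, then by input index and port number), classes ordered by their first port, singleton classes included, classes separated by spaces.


{out.1} {out.2} {a1.1, a1.2} {a2.1} {a2.2, a4.2} {a3.1} {a3.2, a4.1, a5.1} {a5.2}

Connectivity passes through glued gamma-boundaries; trace each wire chain.
stage alpha: inputs (a4, a2), connectivity {out.1, a4.1} {out.2} {a2.1} {a2.2, a4.2}, out.j its boundary
stage beta: inputs (a5, a3), connectivity {out.1, a5.2} {out.2, a3.2, a5.1} {a3.1}, out.j its boundary
stage gamma: inputs (a1, a4, a2, a5, a3), connectivity {out.1} {out.2} {a1.1, a1.2} {a2.1} {a2.2, a4.2} {a3.1} {a3.2, a4.1, a5.1} {a5.2}, out.j its boundary


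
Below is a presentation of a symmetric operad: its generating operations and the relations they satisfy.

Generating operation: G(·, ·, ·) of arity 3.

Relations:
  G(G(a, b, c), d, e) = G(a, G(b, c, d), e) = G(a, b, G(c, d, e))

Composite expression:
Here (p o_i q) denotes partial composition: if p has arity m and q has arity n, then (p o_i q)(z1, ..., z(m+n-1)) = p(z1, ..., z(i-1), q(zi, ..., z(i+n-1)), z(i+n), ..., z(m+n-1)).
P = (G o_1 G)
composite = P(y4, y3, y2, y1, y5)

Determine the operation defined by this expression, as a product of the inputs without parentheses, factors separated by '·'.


y4 · y3 · y2 · y1 · y5

All parenthesizations of G agree; list the y-inputs left to right.
G(y4, y3, y2) spells out as y4 · y3 · y2
G(G(y4, y3, y2), y1, y5) spells out as y4 · y3 · y2 · y1 · y5


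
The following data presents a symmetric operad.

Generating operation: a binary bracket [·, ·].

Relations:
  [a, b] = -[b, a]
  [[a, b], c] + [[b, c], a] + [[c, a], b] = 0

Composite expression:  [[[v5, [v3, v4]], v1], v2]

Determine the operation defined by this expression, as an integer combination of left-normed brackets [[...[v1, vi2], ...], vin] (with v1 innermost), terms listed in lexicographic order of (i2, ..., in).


[[[[v1, v3], v4], v5], v2] - [[[[v1, v4], v3], v5], v2] - [[[[v1, v5], v3], v4], v2] + [[[[v1, v5], v4], v3], v2]


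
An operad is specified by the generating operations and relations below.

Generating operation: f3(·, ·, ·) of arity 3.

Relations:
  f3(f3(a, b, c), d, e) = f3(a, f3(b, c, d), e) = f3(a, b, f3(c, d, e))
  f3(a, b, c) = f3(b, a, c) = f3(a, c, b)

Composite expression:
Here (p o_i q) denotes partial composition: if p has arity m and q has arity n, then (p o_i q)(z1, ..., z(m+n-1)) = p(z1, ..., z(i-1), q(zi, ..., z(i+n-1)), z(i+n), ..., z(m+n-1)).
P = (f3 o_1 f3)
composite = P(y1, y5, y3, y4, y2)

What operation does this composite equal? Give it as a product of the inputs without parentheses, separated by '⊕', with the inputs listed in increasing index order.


y1 ⊕ y2 ⊕ y3 ⊕ y4 ⊕ y5

Reordering under f3 is free, so list the y-inputs canonically.
f3(y1, y5, y3) unparenthesizes to y1 ⊕ y5 ⊕ y3
f3(f3(y1, y5, y3), y4, y2) unparenthesizes to y1 ⊕ y5 ⊕ y3 ⊕ y4 ⊕ y2
sorting the factors by input index: y1 ⊕ y2 ⊕ y3 ⊕ y4 ⊕ y5


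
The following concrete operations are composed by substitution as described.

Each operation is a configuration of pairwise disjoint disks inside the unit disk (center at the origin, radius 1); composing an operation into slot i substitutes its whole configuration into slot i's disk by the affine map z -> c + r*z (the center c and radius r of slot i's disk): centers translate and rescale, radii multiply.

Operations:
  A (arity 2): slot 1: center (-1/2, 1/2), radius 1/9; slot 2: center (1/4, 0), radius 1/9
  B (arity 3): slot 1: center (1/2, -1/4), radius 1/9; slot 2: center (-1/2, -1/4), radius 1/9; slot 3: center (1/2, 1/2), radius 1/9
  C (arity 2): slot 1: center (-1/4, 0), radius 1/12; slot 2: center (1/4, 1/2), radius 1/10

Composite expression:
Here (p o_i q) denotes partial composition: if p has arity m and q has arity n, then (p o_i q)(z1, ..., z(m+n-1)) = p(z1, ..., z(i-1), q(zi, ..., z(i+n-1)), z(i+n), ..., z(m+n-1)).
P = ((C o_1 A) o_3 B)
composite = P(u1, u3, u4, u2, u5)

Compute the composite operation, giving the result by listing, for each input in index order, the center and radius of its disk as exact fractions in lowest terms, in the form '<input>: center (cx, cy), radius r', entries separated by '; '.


u1: center (-7/24, 1/24), radius 1/108; u2: center (1/5, 19/40), radius 1/90; u3: center (-11/48, 0), radius 1/108; u4: center (3/10, 19/40), radius 1/90; u5: center (3/10, 11/20), radius 1/90


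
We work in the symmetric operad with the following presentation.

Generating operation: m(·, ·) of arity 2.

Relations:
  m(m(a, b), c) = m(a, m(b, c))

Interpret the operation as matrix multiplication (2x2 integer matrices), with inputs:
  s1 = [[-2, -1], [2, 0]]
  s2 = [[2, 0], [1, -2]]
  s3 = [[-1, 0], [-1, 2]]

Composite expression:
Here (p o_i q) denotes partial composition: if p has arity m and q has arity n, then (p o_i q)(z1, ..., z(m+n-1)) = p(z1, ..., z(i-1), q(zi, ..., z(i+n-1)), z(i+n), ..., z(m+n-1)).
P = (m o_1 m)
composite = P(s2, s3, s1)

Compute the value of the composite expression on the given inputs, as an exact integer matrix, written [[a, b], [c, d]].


[[4, 2], [-10, -1]]

m(s2, s3) = [[-2, 0], [1, -4]]
m(m(s2, s3), s1) = [[4, 2], [-10, -1]]


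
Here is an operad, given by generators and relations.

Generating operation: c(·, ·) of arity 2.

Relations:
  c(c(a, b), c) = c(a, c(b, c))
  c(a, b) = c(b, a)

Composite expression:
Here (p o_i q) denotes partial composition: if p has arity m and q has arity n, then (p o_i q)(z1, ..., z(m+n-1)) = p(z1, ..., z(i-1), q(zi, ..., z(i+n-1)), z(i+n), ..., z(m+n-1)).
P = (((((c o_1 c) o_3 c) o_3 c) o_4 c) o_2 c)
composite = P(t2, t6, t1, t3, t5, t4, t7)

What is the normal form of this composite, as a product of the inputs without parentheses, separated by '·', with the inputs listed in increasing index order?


Reordering under c is free, so list the t-inputs canonically.
c(t6, t1) unparenthesizes to t6 · t1
c(t2, c(t6, t1)) unparenthesizes to t2 · t6 · t1
c(t5, t4) unparenthesizes to t5 · t4
c(t3, c(t5, t4)) unparenthesizes to t3 · t5 · t4
c(c(t3, c(t5, t4)), t7) unparenthesizes to t3 · t5 · t4 · t7
c(c(t2, c(t6, t1)), c(c(t3, c(t5, t4)), t7)) unparenthesizes to t2 · t6 · t1 · t3 · t5 · t4 · t7
reordering the factors by index: t1 · t2 · t3 · t4 · t5 · t6 · t7

t1 · t2 · t3 · t4 · t5 · t6 · t7


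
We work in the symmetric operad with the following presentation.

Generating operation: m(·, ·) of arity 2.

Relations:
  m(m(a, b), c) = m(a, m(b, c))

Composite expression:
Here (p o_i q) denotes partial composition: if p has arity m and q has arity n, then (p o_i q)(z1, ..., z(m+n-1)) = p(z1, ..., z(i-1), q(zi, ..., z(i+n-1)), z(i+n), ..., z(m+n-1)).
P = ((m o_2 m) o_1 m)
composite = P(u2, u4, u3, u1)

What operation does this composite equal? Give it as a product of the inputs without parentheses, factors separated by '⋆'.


Key point: m is associative — brackets drop, the u-order remains.
m(u2, u4) reduces to u2 ⋆ u4
m(u3, u1) reduces to u3 ⋆ u1
m(m(u2, u4), m(u3, u1)) reduces to u2 ⋆ u4 ⋆ u3 ⋆ u1

u2 ⋆ u4 ⋆ u3 ⋆ u1


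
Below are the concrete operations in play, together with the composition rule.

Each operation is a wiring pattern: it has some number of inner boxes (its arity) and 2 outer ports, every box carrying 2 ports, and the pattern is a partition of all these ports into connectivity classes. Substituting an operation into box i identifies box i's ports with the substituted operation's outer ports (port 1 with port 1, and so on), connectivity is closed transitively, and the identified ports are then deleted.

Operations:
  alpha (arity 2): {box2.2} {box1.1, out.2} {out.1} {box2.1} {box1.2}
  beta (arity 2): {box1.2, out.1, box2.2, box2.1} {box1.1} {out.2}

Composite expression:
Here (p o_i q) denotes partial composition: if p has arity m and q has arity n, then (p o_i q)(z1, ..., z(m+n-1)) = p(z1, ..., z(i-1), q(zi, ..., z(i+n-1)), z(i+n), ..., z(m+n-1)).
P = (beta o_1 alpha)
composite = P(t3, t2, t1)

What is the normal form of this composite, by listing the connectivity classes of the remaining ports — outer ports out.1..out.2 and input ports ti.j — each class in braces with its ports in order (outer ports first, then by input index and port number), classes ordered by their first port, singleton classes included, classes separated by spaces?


{out.1, t1.1, t1.2, t3.1} {out.2} {t2.1} {t2.2} {t3.2}


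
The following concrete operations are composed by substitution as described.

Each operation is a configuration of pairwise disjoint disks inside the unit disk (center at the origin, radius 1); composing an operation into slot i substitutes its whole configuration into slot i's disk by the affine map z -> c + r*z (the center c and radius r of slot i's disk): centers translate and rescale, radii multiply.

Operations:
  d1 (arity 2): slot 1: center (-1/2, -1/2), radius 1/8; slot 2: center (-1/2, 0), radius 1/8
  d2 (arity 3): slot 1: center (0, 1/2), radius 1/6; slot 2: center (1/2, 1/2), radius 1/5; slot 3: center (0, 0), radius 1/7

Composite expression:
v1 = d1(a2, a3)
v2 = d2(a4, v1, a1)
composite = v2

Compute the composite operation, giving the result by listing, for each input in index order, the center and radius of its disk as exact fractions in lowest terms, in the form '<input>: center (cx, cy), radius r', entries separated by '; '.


a1: center (0, 0), radius 1/7; a2: center (2/5, 2/5), radius 1/40; a3: center (2/5, 1/2), radius 1/40; a4: center (0, 1/2), radius 1/6

Affine substitution under d2: radii multiply and a-centers shift.
for a4, the 1-step affine chain lands on center (0, 1/2), radius 1/6
for a2, the 2-step affine chain lands on center (2/5, 2/5), radius 1/40
for a3, the 2-step affine chain lands on center (2/5, 1/2), radius 1/40
for a1, the 1-step affine chain lands on center (0, 0), radius 1/7


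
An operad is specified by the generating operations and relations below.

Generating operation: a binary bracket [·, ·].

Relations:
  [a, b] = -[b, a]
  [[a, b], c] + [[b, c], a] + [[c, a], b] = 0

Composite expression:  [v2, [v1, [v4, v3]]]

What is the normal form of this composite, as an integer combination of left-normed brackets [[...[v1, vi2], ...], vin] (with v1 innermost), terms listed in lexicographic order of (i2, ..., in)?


In the tensor algebra, words opening v1 carry the v1-anchored form.
Composite bracket: [v2, [v1, [v4, v3]]]
Expanding via [a, b] = ab - ba: 8 signed words (2^3 = 8).
Only words starting with v1 matter:
  the word v1v3v4v2 carries sign +1 and contributes +[[[v1, v3], v4], v2]
  the word v1v4v3v2 carries sign -1 and contributes -[[[v1, v4], v3], v2]

[[[v1, v3], v4], v2] - [[[v1, v4], v3], v2]


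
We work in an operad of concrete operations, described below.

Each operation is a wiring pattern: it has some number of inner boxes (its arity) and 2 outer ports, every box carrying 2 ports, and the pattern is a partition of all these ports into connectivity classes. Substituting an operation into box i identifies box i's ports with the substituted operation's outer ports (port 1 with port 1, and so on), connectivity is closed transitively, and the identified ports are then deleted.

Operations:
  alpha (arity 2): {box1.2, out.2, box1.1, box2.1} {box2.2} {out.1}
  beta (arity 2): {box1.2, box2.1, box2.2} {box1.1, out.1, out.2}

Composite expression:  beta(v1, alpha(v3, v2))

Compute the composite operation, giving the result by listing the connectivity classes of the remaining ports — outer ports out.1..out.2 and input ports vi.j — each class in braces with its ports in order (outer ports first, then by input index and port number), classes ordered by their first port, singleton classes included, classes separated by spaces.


Connectivity passes through glued beta-boundaries; trace each wire chain.
through alpha, on inputs (v3, v2): {out.1} {out.2, v2.1, v3.1, v3.2} {v2.2} (out.j = stage outer ports)
through beta, on inputs (v1, v3, v2): {out.1, out.2, v1.1} {v1.2, v2.1, v3.1, v3.2} {v2.2} (out.j = stage outer ports)

{out.1, out.2, v1.1} {v1.2, v2.1, v3.1, v3.2} {v2.2}


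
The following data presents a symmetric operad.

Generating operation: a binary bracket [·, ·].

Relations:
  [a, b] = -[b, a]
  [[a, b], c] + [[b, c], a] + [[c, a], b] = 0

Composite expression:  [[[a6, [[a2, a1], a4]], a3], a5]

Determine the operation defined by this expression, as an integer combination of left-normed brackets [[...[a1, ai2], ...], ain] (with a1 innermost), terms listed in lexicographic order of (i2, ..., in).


A multilinear Lie element is pinned by a1-initial words (a1 innermost).
Composite bracket: [[[a6, [[a2, a1], a4]], a3], a5]
Full expansion: 32 signed words from ab - ba (2^5 = 32).
The a1-initial words carry the normal form:
  from a1a2a4a6a3a5, sign +1: term +[[[[[a1, a2], a4], a6], a3], a5]

[[[[[a1, a2], a4], a6], a3], a5]


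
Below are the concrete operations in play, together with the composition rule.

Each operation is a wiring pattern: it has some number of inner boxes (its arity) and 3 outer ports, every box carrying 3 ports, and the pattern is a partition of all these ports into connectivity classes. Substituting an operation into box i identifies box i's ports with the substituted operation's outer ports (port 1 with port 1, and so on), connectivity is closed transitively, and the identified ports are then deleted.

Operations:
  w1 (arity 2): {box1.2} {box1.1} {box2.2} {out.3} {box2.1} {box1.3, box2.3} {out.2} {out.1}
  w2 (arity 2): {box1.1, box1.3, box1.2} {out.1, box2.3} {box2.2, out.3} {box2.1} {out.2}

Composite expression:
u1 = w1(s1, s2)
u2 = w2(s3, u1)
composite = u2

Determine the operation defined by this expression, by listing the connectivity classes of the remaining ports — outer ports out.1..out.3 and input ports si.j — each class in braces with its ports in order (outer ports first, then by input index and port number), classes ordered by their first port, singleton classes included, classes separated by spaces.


Connectivity passes through glued w2-boundaries; trace each wire chain.
composing w1 on (s1, s2), with out.j its own outer ports: {out.1} {out.2} {out.3} {s1.1} {s1.2} {s1.3, s2.3} {s2.1} {s2.2}
composing w2 on (s3, s1, s2), with out.j its own outer ports: {out.1} {out.2} {out.3} {s1.1} {s1.2} {s1.3, s2.3} {s2.1} {s2.2} {s3.1, s3.2, s3.3}

{out.1} {out.2} {out.3} {s1.1} {s1.2} {s1.3, s2.3} {s2.1} {s2.2} {s3.1, s3.2, s3.3}


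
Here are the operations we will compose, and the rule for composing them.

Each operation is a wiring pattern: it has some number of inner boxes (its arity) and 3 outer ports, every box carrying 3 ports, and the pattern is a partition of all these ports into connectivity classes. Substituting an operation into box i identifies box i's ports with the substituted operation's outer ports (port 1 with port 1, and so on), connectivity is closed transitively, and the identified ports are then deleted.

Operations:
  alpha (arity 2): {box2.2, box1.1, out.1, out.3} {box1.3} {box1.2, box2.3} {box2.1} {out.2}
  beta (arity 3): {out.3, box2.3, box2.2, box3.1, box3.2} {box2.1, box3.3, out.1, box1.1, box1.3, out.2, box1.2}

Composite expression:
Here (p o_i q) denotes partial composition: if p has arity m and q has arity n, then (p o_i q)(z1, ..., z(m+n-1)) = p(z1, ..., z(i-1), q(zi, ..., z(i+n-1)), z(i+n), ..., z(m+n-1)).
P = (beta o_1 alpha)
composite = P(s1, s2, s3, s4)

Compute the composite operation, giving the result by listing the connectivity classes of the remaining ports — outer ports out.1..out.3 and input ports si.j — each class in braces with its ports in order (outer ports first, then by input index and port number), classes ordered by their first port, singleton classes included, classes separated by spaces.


Substituting into beta glues patterns; closure does the rest.
stage alpha: inputs (s1, s2), connectivity {out.1, out.3, s1.1, s2.2} {out.2} {s1.2, s2.3} {s1.3} {s2.1}, out.j its boundary
stage beta: inputs (s1, s2, s3, s4), connectivity {out.1, out.2, s1.1, s2.2, s3.1, s4.3} {out.3, s3.2, s3.3, s4.1, s4.2} {s1.2, s2.3} {s1.3} {s2.1}, out.j its boundary

{out.1, out.2, s1.1, s2.2, s3.1, s4.3} {out.3, s3.2, s3.3, s4.1, s4.2} {s1.2, s2.3} {s1.3} {s2.1}


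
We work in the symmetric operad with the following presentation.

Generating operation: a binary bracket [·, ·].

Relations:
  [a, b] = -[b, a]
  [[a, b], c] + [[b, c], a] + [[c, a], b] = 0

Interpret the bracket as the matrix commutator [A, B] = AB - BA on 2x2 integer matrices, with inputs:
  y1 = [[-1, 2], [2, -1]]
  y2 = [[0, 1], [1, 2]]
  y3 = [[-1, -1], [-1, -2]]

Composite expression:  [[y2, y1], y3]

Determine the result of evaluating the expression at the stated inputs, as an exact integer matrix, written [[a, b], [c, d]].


[[8, 4], [4, -8]]


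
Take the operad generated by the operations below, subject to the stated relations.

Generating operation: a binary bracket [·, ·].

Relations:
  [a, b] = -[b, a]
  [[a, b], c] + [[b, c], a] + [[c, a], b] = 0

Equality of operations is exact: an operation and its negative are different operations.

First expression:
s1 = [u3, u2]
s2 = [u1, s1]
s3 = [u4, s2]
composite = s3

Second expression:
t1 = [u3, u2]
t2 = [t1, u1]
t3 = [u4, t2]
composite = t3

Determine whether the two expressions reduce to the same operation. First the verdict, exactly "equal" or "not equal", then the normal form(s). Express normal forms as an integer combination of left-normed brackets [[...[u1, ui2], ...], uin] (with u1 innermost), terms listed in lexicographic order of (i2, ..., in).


not equal — first [[[u1, u2], u3], u4] - [[[u1, u3], u2], u4], second -[[[u1, u2], u3], u4] + [[[u1, u3], u2], u4]

Reducing the first expression gives [[[u1, u2], u3], u4] - [[[u1, u3], u2], u4]
Reducing the second expression gives -[[[u1, u2], u3], u4] + [[[u1, u3], u2], u4]
The forms do not match — not equal.


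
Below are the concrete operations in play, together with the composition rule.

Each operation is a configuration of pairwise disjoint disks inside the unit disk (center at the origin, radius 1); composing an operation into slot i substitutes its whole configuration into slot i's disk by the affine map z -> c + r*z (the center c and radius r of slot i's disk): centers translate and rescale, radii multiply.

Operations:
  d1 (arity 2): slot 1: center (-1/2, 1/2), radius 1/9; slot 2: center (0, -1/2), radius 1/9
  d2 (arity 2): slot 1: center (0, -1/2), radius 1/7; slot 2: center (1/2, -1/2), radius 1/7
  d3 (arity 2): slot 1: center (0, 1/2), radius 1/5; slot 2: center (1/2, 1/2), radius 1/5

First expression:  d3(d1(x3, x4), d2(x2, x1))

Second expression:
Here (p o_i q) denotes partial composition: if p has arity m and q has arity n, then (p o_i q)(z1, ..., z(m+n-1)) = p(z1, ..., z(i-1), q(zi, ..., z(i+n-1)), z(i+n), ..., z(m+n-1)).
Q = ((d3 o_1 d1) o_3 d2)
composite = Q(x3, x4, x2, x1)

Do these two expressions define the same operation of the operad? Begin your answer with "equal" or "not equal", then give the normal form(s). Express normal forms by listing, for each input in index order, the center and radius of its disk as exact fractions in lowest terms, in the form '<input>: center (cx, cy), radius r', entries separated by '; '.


The first expression, normalized: x1: center (3/5, 2/5), radius 1/35; x2: center (1/2, 2/5), radius 1/35; x3: center (-1/10, 3/5), radius 1/45; x4: center (0, 2/5), radius 1/45
The second expression, normalized: x1: center (3/5, 2/5), radius 1/35; x2: center (1/2, 2/5), radius 1/35; x3: center (-1/10, 3/5), radius 1/45; x4: center (0, 2/5), radius 1/45
Both agree, so they are equal.

equal: each reduces to x1: center (3/5, 2/5), radius 1/35; x2: center (1/2, 2/5), radius 1/35; x3: center (-1/10, 3/5), radius 1/45; x4: center (0, 2/5), radius 1/45


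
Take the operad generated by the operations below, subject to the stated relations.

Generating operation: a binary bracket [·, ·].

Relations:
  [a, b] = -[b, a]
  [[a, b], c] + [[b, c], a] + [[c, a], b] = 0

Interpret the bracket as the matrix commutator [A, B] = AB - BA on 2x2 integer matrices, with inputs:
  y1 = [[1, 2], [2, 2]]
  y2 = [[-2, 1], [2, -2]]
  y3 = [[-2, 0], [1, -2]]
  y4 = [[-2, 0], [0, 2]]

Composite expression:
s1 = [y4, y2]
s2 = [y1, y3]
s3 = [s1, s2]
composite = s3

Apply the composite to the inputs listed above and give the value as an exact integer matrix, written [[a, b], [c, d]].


[[-4, 16], [32, 4]]


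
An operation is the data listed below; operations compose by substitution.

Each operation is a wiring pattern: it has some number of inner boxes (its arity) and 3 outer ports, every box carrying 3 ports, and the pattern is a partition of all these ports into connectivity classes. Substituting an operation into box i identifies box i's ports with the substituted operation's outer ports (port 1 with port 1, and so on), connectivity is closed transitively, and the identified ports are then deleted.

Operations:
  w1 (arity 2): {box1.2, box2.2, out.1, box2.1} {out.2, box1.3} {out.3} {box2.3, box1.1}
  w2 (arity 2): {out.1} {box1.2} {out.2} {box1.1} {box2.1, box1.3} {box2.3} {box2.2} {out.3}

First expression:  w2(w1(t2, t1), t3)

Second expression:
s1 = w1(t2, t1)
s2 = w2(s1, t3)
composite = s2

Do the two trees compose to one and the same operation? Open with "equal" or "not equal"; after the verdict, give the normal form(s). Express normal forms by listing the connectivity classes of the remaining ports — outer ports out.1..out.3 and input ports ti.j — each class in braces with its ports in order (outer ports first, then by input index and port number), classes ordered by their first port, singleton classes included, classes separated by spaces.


The first composite normalizes to {out.1} {out.2} {out.3} {t1.1, t1.2, t2.2} {t1.3, t2.1} {t2.3} {t3.1} {t3.2} {t3.3}
The second composite normalizes to {out.1} {out.2} {out.3} {t1.1, t1.2, t2.2} {t1.3, t2.1} {t2.3} {t3.1} {t3.2} {t3.3}
Both agree, so they are equal.

equal — both sides give {out.1} {out.2} {out.3} {t1.1, t1.2, t2.2} {t1.3, t2.1} {t2.3} {t3.1} {t3.2} {t3.3}


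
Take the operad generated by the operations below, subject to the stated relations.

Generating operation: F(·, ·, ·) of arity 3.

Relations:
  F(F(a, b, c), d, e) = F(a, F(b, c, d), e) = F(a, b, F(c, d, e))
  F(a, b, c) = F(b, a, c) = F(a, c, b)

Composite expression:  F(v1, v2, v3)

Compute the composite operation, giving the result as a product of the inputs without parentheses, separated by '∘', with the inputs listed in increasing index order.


v1 ∘ v2 ∘ v3


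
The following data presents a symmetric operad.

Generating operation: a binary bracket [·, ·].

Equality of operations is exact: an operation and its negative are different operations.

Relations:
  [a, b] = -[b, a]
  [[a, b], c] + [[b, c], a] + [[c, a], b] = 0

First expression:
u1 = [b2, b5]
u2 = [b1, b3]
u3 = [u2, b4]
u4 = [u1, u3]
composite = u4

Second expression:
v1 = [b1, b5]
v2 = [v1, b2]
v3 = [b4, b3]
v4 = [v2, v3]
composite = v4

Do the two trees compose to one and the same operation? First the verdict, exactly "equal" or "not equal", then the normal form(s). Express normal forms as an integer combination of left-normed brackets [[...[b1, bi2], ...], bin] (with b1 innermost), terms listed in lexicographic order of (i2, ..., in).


not equal; the first gives -[[[[b1, b3], b4], b2], b5] + [[[[b1, b3], b4], b5], b2] and the second -[[[[b1, b5], b2], b3], b4] + [[[[b1, b5], b2], b4], b3]

The first composite normalizes to -[[[[b1, b3], b4], b2], b5] + [[[[b1, b3], b4], b5], b2]
The second composite normalizes to -[[[[b1, b5], b2], b3], b4] + [[[[b1, b5], b2], b4], b3]
The forms do not match — not equal.


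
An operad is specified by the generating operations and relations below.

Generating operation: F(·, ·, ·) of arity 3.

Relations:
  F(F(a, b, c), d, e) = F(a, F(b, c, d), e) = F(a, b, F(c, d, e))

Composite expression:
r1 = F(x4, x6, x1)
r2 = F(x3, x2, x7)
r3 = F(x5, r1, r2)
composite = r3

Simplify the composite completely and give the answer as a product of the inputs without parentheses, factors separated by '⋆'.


Under associativity of F, the answer is the x's in reading order.
F(x4, x6, x1) unparenthesizes to x4 ⋆ x6 ⋆ x1
F(x3, x2, x7) unparenthesizes to x3 ⋆ x2 ⋆ x7
F(x5, F(x4, x6, x1), F(x3, x2, x7)) unparenthesizes to x5 ⋆ x4 ⋆ x6 ⋆ x1 ⋆ x3 ⋆ x2 ⋆ x7

x5 ⋆ x4 ⋆ x6 ⋆ x1 ⋆ x3 ⋆ x2 ⋆ x7


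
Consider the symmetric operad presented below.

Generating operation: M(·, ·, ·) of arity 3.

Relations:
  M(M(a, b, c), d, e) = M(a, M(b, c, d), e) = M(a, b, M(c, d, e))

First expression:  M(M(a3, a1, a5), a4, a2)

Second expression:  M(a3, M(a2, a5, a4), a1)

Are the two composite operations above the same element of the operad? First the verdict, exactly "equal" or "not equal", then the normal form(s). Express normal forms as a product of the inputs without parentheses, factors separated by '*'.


not equal — first a3 * a1 * a5 * a4 * a2, second a3 * a2 * a5 * a4 * a1

In normal form, the first expression is a3 * a1 * a5 * a4 * a2
In normal form, the second expression is a3 * a2 * a5 * a4 * a1
No match — not equal.


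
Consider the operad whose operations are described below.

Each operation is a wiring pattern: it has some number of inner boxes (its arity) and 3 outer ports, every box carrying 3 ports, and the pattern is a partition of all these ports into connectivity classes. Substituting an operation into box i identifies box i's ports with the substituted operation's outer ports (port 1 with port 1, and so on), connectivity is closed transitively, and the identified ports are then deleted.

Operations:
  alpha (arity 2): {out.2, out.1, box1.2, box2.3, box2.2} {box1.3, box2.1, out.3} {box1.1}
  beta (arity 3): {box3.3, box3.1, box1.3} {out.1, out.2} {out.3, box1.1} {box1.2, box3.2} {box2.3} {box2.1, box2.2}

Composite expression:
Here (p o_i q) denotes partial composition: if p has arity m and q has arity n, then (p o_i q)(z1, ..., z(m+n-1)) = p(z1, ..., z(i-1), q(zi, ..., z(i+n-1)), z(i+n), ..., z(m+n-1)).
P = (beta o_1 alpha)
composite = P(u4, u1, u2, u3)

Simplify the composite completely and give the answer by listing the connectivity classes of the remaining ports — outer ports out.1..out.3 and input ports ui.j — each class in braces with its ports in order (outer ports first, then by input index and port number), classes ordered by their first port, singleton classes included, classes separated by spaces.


Treat the ports identified at beta as solder joints: merge, then drop.
stage alpha: inputs (u4, u1), connectivity {out.1, out.2, u1.2, u1.3, u4.2} {out.3, u1.1, u4.3} {u4.1}, out.j its boundary
stage beta: inputs (u4, u1, u2, u3), connectivity {out.1, out.2} {out.3, u1.2, u1.3, u3.2, u4.2} {u1.1, u3.1, u3.3, u4.3} {u2.1, u2.2} {u2.3} {u4.1}, out.j its boundary

{out.1, out.2} {out.3, u1.2, u1.3, u3.2, u4.2} {u1.1, u3.1, u3.3, u4.3} {u2.1, u2.2} {u2.3} {u4.1}


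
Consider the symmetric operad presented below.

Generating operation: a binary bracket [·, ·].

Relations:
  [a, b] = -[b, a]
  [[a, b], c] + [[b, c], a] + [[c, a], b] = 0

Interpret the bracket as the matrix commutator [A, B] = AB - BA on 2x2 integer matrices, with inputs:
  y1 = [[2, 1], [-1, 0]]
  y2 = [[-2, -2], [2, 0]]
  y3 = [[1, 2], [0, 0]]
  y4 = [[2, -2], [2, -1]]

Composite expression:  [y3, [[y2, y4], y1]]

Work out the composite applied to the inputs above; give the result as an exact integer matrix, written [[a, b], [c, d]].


[[40, 60], [-20, -40]]

[y2, y4] = [[0, 10], [10, 0]]
[[y2, y4], y1] = [[-20, -20], [20, 20]]
[y3, [[y2, y4], y1]] = [[40, 60], [-20, -40]]


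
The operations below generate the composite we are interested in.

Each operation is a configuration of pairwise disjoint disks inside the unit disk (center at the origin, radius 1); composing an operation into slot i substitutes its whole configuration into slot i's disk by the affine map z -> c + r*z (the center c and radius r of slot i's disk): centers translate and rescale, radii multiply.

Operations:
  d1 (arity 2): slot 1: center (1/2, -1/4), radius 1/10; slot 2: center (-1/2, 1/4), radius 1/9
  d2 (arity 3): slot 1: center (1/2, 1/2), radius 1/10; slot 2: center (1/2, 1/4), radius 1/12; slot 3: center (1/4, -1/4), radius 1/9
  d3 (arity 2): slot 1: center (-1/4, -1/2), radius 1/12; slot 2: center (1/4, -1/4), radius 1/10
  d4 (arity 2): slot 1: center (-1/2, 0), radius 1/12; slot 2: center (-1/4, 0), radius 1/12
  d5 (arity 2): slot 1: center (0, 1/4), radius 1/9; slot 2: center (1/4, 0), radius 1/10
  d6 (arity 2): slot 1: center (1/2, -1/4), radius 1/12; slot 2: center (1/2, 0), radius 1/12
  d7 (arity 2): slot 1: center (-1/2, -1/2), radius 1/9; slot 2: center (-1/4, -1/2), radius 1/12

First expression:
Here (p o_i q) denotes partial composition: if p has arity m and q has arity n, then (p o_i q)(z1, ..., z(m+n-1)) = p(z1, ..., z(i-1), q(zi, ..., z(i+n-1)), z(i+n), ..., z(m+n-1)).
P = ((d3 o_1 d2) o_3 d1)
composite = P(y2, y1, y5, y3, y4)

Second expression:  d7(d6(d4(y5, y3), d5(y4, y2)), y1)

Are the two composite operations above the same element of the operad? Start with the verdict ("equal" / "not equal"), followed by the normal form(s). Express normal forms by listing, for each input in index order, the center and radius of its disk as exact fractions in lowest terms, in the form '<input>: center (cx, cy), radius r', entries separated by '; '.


The first expression, normalized: y1: center (-5/24, -23/48), radius 1/144; y2: center (-5/24, -11/24), radius 1/120; y3: center (-101/432, -14/27), radius 1/972; y4: center (1/4, -1/4), radius 1/10; y5: center (-97/432, -113/216), radius 1/1080
The second expression, normalized: y1: center (-1/4, -1/2), radius 1/12; y2: center (-191/432, -1/2), radius 1/1080; y3: center (-193/432, -19/36), radius 1/1296; y4: center (-4/9, -215/432), radius 1/972; y5: center (-97/216, -19/36), radius 1/1296
No match — not equal.

not equal; first: y1: center (-5/24, -23/48), radius 1/144; y2: center (-5/24, -11/24), radius 1/120; y3: center (-101/432, -14/27), radius 1/972; y4: center (1/4, -1/4), radius 1/10; y5: center (-97/432, -113/216), radius 1/1080; second: y1: center (-1/4, -1/2), radius 1/12; y2: center (-191/432, -1/2), radius 1/1080; y3: center (-193/432, -19/36), radius 1/1296; y4: center (-4/9, -215/432), radius 1/972; y5: center (-97/216, -19/36), radius 1/1296
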